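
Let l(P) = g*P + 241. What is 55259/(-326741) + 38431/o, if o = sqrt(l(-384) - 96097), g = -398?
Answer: -55259/326741 + 38431*sqrt(3561)/14244 ≈ 160.83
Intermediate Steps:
l(P) = 241 - 398*P (l(P) = -398*P + 241 = 241 - 398*P)
o = 4*sqrt(3561) (o = sqrt((241 - 398*(-384)) - 96097) = sqrt((241 + 152832) - 96097) = sqrt(153073 - 96097) = sqrt(56976) = 4*sqrt(3561) ≈ 238.70)
55259/(-326741) + 38431/o = 55259/(-326741) + 38431/((4*sqrt(3561))) = 55259*(-1/326741) + 38431*(sqrt(3561)/14244) = -55259/326741 + 38431*sqrt(3561)/14244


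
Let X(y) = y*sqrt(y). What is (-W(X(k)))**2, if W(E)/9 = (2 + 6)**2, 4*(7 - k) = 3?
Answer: 331776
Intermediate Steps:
k = 25/4 (k = 7 - 1/4*3 = 7 - 3/4 = 25/4 ≈ 6.2500)
X(y) = y**(3/2)
W(E) = 576 (W(E) = 9*(2 + 6)**2 = 9*8**2 = 9*64 = 576)
(-W(X(k)))**2 = (-1*576)**2 = (-576)**2 = 331776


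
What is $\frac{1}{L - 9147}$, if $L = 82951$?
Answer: $\frac{1}{73804} \approx 1.3549 \cdot 10^{-5}$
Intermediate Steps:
$\frac{1}{L - 9147} = \frac{1}{82951 - 9147} = \frac{1}{73804}$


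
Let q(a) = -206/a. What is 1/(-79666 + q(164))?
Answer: -82/6532715 ≈ -1.2552e-5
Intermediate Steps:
1/(-79666 + q(164)) = 1/(-79666 - 206/164) = 1/(-79666 - 206*1/164) = 1/(-79666 - 103/82) = 1/(-6532715/82) = -82/6532715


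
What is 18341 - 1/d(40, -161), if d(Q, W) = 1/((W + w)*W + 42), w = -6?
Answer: -8588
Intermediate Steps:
d(Q, W) = 1/(42 + W*(-6 + W)) (d(Q, W) = 1/((W - 6)*W + 42) = 1/((-6 + W)*W + 42) = 1/(W*(-6 + W) + 42) = 1/(42 + W*(-6 + W)))
18341 - 1/d(40, -161) = 18341 - 1/(1/(42 + (-161)**2 - 6*(-161))) = 18341 - 1/(1/(42 + 25921 + 966)) = 18341 - 1/(1/26929) = 18341 - 1/1/26929 = 18341 - 1*26929 = 18341 - 26929 = -8588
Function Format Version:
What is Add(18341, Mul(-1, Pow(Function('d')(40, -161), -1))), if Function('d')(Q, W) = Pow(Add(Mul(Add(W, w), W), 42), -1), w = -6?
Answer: -8588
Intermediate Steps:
Function('d')(Q, W) = Pow(Add(42, Mul(W, Add(-6, W))), -1) (Function('d')(Q, W) = Pow(Add(Mul(Add(W, -6), W), 42), -1) = Pow(Add(Mul(Add(-6, W), W), 42), -1) = Pow(Add(Mul(W, Add(-6, W)), 42), -1) = Pow(Add(42, Mul(W, Add(-6, W))), -1))
Add(18341, Mul(-1, Pow(Function('d')(40, -161), -1))) = Add(18341, Mul(-1, Pow(Pow(Add(42, Pow(-161, 2), Mul(-6, -161)), -1), -1))) = Add(18341, Mul(-1, Pow(Pow(Add(42, 25921, 966), -1), -1))) = Add(18341, Mul(-1, Pow(Pow(26929, -1), -1))) = Add(18341, Mul(-1, Pow(Rational(1, 26929), -1))) = Add(18341, Mul(-1, 26929)) = Add(18341, -26929) = -8588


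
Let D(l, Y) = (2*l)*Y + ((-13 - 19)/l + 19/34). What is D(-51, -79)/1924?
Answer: 822037/196248 ≈ 4.1888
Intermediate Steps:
D(l, Y) = 19/34 - 32/l + 2*Y*l (D(l, Y) = 2*Y*l + (-32/l + 19*(1/34)) = 2*Y*l + (-32/l + 19/34) = 2*Y*l + (19/34 - 32/l) = 19/34 - 32/l + 2*Y*l)
D(-51, -79)/1924 = (19/34 - 32/(-51) + 2*(-79)*(-51))/1924 = (19/34 - 32*(-1/51) + 8058)*(1/1924) = (19/34 + 32/51 + 8058)*(1/1924) = (822037/102)*(1/1924) = 822037/196248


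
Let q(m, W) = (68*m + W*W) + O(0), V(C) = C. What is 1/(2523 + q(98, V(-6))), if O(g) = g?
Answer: 1/9223 ≈ 0.00010842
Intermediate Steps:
q(m, W) = W² + 68*m (q(m, W) = (68*m + W*W) + 0 = (68*m + W²) + 0 = (W² + 68*m) + 0 = W² + 68*m)
1/(2523 + q(98, V(-6))) = 1/(2523 + ((-6)² + 68*98)) = 1/(2523 + (36 + 6664)) = 1/(2523 + 6700) = 1/9223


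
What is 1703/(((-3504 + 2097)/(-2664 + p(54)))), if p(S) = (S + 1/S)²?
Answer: -1261352495/4102812 ≈ -307.44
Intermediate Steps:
1703/(((-3504 + 2097)/(-2664 + p(54)))) = 1703/(((-3504 + 2097)/(-2664 + (1 + 54²)²/54²))) = 1703/((-1407/(-2664 + (1 + 2916)²/2916))) = 1703/((-1407/(-2664 + (1/2916)*2917²))) = 1703/((-1407/(-2664 + (1/2916)*8508889))) = 1703/((-1407/(-2664 + 8508889/2916))) = 1703/((-1407/740665/2916)) = 1703/((-1407*2916/740665)) = 1703/(-4102812/740665) = 1703*(-740665/4102812) = -1261352495/4102812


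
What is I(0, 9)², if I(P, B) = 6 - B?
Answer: 9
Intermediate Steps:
I(0, 9)² = (6 - 1*9)² = (6 - 9)² = (-3)² = 9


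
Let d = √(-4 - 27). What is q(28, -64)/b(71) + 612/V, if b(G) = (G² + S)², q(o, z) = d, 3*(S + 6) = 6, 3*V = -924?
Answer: -153/77 + I*√31/25371369 ≈ -1.987 + 2.1945e-7*I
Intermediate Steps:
V = -308 (V = (⅓)*(-924) = -308)
S = -4 (S = -6 + (⅓)*6 = -6 + 2 = -4)
d = I*√31 (d = √(-31) = I*√31 ≈ 5.5678*I)
q(o, z) = I*√31
b(G) = (-4 + G²)² (b(G) = (G² - 4)² = (-4 + G²)²)
q(28, -64)/b(71) + 612/V = (I*√31)/((-4 + 71²)²) + 612/(-308) = (I*√31)/((-4 + 5041)²) + 612*(-1/308) = (I*√31)/(5037²) - 153/77 = (I*√31)/25371369 - 153/77 = (I*√31)*(1/25371369) - 153/77 = I*√31/25371369 - 153/77 = -153/77 + I*√31/25371369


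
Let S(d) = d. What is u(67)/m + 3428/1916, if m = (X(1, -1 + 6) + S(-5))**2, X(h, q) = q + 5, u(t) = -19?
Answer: 12324/11975 ≈ 1.0291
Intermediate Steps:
X(h, q) = 5 + q
m = 25 (m = ((5 + (-1 + 6)) - 5)**2 = ((5 + 5) - 5)**2 = (10 - 5)**2 = 5**2 = 25)
u(67)/m + 3428/1916 = -19/25 + 3428/1916 = -19*1/25 + 3428*(1/1916) = -19/25 + 857/479 = 12324/11975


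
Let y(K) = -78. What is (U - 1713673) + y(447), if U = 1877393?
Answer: 163642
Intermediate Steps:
(U - 1713673) + y(447) = (1877393 - 1713673) - 78 = 163720 - 78 = 163642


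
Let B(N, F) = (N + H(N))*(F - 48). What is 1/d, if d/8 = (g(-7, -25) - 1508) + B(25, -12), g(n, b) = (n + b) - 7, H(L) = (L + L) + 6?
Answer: -1/51256 ≈ -1.9510e-5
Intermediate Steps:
H(L) = 6 + 2*L (H(L) = 2*L + 6 = 6 + 2*L)
B(N, F) = (-48 + F)*(6 + 3*N) (B(N, F) = (N + (6 + 2*N))*(F - 48) = (6 + 3*N)*(-48 + F) = (-48 + F)*(6 + 3*N))
g(n, b) = -7 + b + n (g(n, b) = (b + n) - 7 = -7 + b + n)
d = -51256 (d = 8*(((-7 - 25 - 7) - 1508) + (-288 - 144*25 + 6*(-12) + 3*(-12)*25)) = 8*((-39 - 1508) + (-288 - 3600 - 72 - 900)) = 8*(-1547 - 4860) = 8*(-6407) = -51256)
1/d = 1/(-51256) = -1/51256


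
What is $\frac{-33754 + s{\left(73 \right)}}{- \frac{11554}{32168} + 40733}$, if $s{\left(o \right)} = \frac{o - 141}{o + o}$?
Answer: $- \frac{39632198384}{47825497035} \approx -0.82868$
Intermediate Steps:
$s{\left(o \right)} = \frac{-141 + o}{2 o}$
$\frac{-33754 + s{\left(73 \right)}}{- \frac{11554}{32168} + 40733} = \frac{-33754 + \frac{-141 + 73}{2 \cdot 73}}{- \frac{11554}{32168} + 40733} = \frac{-33754 + \frac{1}{2} \cdot \frac{1}{73} \left(-68\right)}{\left(-11554\right) \frac{1}{32168} + 40733} = \frac{-33754 - \frac{34}{73}}{- \frac{5777}{16084} + 40733} = - \frac{2464076}{73 \cdot \frac{655143795}{16084}} = \left(- \frac{2464076}{73}\right) \frac{16084}{655143795} = - \frac{39632198384}{47825497035}$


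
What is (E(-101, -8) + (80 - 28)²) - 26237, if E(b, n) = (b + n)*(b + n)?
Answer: -11652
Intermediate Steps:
E(b, n) = (b + n)²
(E(-101, -8) + (80 - 28)²) - 26237 = ((-101 - 8)² + (80 - 28)²) - 26237 = ((-109)² + 52²) - 26237 = (11881 + 2704) - 26237 = 14585 - 26237 = -11652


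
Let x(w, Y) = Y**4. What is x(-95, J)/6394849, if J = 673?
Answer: 205144679041/6394849 ≈ 32080.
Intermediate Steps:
x(-95, J)/6394849 = 673**4/6394849 = 205144679041*(1/6394849) = 205144679041/6394849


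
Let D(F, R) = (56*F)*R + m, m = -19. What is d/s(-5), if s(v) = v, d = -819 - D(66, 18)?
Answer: 67328/5 ≈ 13466.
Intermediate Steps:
D(F, R) = -19 + 56*F*R (D(F, R) = (56*F)*R - 19 = 56*F*R - 19 = -19 + 56*F*R)
d = -67328 (d = -819 - (-19 + 56*66*18) = -819 - (-19 + 66528) = -819 - 1*66509 = -819 - 66509 = -67328)
d/s(-5) = -67328/(-5) = -67328*(-⅕) = 67328/5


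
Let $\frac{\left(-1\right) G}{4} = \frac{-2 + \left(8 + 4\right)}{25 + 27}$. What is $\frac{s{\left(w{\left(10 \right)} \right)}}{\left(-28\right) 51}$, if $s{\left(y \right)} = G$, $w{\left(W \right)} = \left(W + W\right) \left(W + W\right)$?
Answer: $\frac{5}{9282} \approx 0.00053868$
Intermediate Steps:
$w{\left(W \right)} = 4 W^{2}$ ($w{\left(W \right)} = 2 W 2 W = 4 W^{2}$)
$G = - \frac{10}{13}$ ($G = - 4 \frac{-2 + \left(8 + 4\right)}{25 + 27} = - 4 \frac{-2 + 12}{52} = - 4 \cdot 10 \cdot \frac{1}{52} = \left(-4\right) \frac{5}{26} = - \frac{10}{13} \approx -0.76923$)
$s{\left(y \right)} = - \frac{10}{13}$
$\frac{s{\left(w{\left(10 \right)} \right)}}{\left(-28\right) 51} = - \frac{10}{13 \left(\left(-28\right) 51\right)} = - \frac{10}{13 \left(-1428\right)} = \left(- \frac{10}{13}\right) \left(- \frac{1}{1428}\right) = \frac{5}{9282}$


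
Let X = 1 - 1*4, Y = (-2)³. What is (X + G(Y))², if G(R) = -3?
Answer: 36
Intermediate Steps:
Y = -8
X = -3 (X = 1 - 4 = -3)
(X + G(Y))² = (-3 - 3)² = (-6)² = 36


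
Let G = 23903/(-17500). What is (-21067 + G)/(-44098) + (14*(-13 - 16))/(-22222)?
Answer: 4253243878733/8574525365000 ≈ 0.49603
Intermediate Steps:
G = -23903/17500 (G = 23903*(-1/17500) = -23903/17500 ≈ -1.3659)
(-21067 + G)/(-44098) + (14*(-13 - 16))/(-22222) = (-21067 - 23903/17500)/(-44098) + (14*(-13 - 16))/(-22222) = -368696403/17500*(-1/44098) + (14*(-29))*(-1/22222) = 368696403/771715000 - 406*(-1/22222) = 368696403/771715000 + 203/11111 = 4253243878733/8574525365000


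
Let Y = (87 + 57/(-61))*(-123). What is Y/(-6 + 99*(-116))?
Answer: 21525/23363 ≈ 0.92133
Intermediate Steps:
Y = -645750/61 (Y = (87 + 57*(-1/61))*(-123) = (87 - 57/61)*(-123) = (5250/61)*(-123) = -645750/61 ≈ -10586.)
Y/(-6 + 99*(-116)) = -645750/(61*(-6 + 99*(-116))) = -645750/(61*(-6 - 11484)) = -645750/61/(-11490) = -645750/61*(-1/11490) = 21525/23363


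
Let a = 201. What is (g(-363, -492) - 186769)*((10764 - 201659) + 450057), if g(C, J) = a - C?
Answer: -48257260210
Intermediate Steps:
g(C, J) = 201 - C
(g(-363, -492) - 186769)*((10764 - 201659) + 450057) = ((201 - 1*(-363)) - 186769)*((10764 - 201659) + 450057) = ((201 + 363) - 186769)*(-190895 + 450057) = (564 - 186769)*259162 = -186205*259162 = -48257260210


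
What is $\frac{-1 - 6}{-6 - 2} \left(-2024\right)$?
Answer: $-1771$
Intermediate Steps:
$\frac{-1 - 6}{-6 - 2} \left(-2024\right) = - \frac{7}{-8} \left(-2024\right) = \left(-7\right) \left(- \frac{1}{8}\right) \left(-2024\right) = \frac{7}{8} \left(-2024\right) = -1771$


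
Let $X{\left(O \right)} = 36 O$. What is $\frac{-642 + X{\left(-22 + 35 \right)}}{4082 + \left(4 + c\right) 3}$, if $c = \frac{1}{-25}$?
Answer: $- \frac{4350}{102347} \approx -0.042502$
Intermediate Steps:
$c = - \frac{1}{25} \approx -0.04$
$\frac{-642 + X{\left(-22 + 35 \right)}}{4082 + \left(4 + c\right) 3} = \frac{-642 + 36 \left(-22 + 35\right)}{4082 + \left(4 - \frac{1}{25}\right) 3} = \frac{-642 + 36 \cdot 13}{4082 + \frac{99}{25} \cdot 3} = \frac{-642 + 468}{4082 + \frac{297}{25}} = - \frac{174}{\frac{102347}{25}} = \left(-174\right) \frac{25}{102347} = - \frac{4350}{102347}$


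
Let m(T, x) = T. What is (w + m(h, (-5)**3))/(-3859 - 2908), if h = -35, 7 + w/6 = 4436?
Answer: -26539/6767 ≈ -3.9218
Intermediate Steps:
w = 26574 (w = -42 + 6*4436 = -42 + 26616 = 26574)
(w + m(h, (-5)**3))/(-3859 - 2908) = (26574 - 35)/(-3859 - 2908) = 26539/(-6767) = 26539*(-1/6767) = -26539/6767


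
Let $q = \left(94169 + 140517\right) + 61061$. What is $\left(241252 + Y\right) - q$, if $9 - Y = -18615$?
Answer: $-35871$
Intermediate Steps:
$Y = 18624$ ($Y = 9 - -18615 = 9 + 18615 = 18624$)
$q = 295747$ ($q = 234686 + 61061 = 295747$)
$\left(241252 + Y\right) - q = \left(241252 + 18624\right) - 295747 = 259876 - 295747 = -35871$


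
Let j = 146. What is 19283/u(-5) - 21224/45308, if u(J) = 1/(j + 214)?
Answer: 78630669454/11327 ≈ 6.9419e+6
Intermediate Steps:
u(J) = 1/360 (u(J) = 1/(146 + 214) = 1/360)
19283/u(-5) - 21224/45308 = 19283/(1/360) - 21224/45308 = 19283*360 - 21224*1/45308 = 6941880 - 5306/11327 = 78630669454/11327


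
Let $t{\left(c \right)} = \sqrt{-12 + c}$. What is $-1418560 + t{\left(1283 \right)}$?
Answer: $-1418560 + \sqrt{1271} \approx -1.4185 \cdot 10^{6}$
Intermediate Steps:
$-1418560 + t{\left(1283 \right)} = -1418560 + \sqrt{-12 + 1283} = -1418560 + \sqrt{1271}$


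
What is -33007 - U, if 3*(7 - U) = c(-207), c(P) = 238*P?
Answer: -49436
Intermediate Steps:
U = 16429 (U = 7 - 238*(-207)/3 = 7 - ⅓*(-49266) = 7 + 16422 = 16429)
-33007 - U = -33007 - 1*16429 = -33007 - 16429 = -49436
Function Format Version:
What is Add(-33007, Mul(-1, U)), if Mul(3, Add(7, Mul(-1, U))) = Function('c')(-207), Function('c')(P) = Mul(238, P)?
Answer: -49436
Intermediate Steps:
U = 16429 (U = Add(7, Mul(Rational(-1, 3), Mul(238, -207))) = Add(7, Mul(Rational(-1, 3), -49266)) = Add(7, 16422) = 16429)
Add(-33007, Mul(-1, U)) = Add(-33007, Mul(-1, 16429)) = Add(-33007, -16429) = -49436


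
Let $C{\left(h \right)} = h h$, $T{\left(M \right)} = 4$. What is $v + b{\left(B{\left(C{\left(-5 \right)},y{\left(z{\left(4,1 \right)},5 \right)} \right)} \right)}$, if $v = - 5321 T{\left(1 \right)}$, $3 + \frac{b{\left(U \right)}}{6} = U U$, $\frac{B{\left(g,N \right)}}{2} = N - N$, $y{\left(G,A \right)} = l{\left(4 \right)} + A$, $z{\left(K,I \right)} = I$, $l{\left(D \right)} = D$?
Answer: $-21302$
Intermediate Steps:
$y{\left(G,A \right)} = 4 + A$
$C{\left(h \right)} = h^{2}$
$B{\left(g,N \right)} = 0$ ($B{\left(g,N \right)} = 2 \left(N - N\right) = 2 \cdot 0 = 0$)
$b{\left(U \right)} = -18 + 6 U^{2}$ ($b{\left(U \right)} = -18 + 6 U U = -18 + 6 U^{2}$)
$v = -21284$ ($v = \left(-5321\right) 4 = -21284$)
$v + b{\left(B{\left(C{\left(-5 \right)},y{\left(z{\left(4,1 \right)},5 \right)} \right)} \right)} = -21284 - \left(18 - 6 \cdot 0^{2}\right) = -21284 + \left(-18 + 6 \cdot 0\right) = -21284 + \left(-18 + 0\right) = -21284 - 18 = -21302$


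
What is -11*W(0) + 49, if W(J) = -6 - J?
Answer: 115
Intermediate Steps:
-11*W(0) + 49 = -11*(-6 - 1*0) + 49 = -11*(-6 + 0) + 49 = -11*(-6) + 49 = 66 + 49 = 115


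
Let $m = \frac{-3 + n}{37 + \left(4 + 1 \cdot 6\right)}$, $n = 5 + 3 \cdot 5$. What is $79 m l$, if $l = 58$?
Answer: $\frac{77894}{47} \approx 1657.3$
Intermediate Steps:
$n = 20$ ($n = 5 + 15 = 20$)
$m = \frac{17}{47}$ ($m = \frac{-3 + 20}{37 + \left(4 + 1 \cdot 6\right)} = \frac{17}{37 + \left(4 + 6\right)} = \frac{17}{37 + 10} = \frac{17}{47} \approx 0.3617$)
$79 m l = 79 \cdot \frac{17}{47} \cdot 58 = \frac{1343}{47} \cdot 58 = \frac{77894}{47}$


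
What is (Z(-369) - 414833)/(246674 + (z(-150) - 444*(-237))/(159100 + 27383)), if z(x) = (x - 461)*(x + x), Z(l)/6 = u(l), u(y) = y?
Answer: -25924058567/15333598690 ≈ -1.6907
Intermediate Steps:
Z(l) = 6*l
z(x) = 2*x*(-461 + x) (z(x) = (-461 + x)*(2*x) = 2*x*(-461 + x))
(Z(-369) - 414833)/(246674 + (z(-150) - 444*(-237))/(159100 + 27383)) = (6*(-369) - 414833)/(246674 + (2*(-150)*(-461 - 150) - 444*(-237))/(159100 + 27383)) = (-2214 - 414833)/(246674 + (2*(-150)*(-611) + 105228)/186483) = -417047/(246674 + (183300 + 105228)*(1/186483)) = -417047/(246674 + 288528*(1/186483)) = -417047/(246674 + 96176/62161) = -417047/15333598690/62161 = -417047*62161/15333598690 = -25924058567/15333598690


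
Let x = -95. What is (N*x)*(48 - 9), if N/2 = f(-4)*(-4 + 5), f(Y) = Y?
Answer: 29640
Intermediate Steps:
N = -8 (N = 2*(-4*(-4 + 5)) = 2*(-4*1) = 2*(-4) = -8)
(N*x)*(48 - 9) = (-8*(-95))*(48 - 9) = 760*39 = 29640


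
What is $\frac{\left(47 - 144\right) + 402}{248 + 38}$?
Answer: $\frac{305}{286} \approx 1.0664$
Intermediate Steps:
$\frac{\left(47 - 144\right) + 402}{248 + 38} = \frac{\left(47 - 144\right) + 402}{286} = \left(\left(47 - 144\right) + 402\right) \frac{1}{286} = \left(-97 + 402\right) \frac{1}{286} = 305 \cdot \frac{1}{286} = \frac{305}{286}$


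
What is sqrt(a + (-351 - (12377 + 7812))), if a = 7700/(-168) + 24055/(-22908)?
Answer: 5*I*sqrt(108035118771)/11454 ≈ 143.48*I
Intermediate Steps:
a = -1074005/22908 (a = 7700*(-1/168) + 24055*(-1/22908) = -275/6 - 24055/22908 = -1074005/22908 ≈ -46.883)
sqrt(a + (-351 - (12377 + 7812))) = sqrt(-1074005/22908 + (-351 - (12377 + 7812))) = sqrt(-1074005/22908 + (-351 - 1*20189)) = sqrt(-1074005/22908 + (-351 - 20189)) = sqrt(-1074005/22908 - 20540) = sqrt(-471604325/22908) = 5*I*sqrt(108035118771)/11454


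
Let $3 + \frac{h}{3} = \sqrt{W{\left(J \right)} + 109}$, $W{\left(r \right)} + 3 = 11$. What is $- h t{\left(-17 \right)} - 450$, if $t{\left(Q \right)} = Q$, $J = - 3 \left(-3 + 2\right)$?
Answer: $-603 + 153 \sqrt{13} \approx -51.351$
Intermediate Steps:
$J = 3$ ($J = \left(-3\right) \left(-1\right) = 3$)
$W{\left(r \right)} = 8$ ($W{\left(r \right)} = -3 + 11 = 8$)
$h = -9 + 9 \sqrt{13}$ ($h = -9 + 3 \sqrt{8 + 109} = -9 + 3 \sqrt{117} = -9 + 3 \cdot 3 \sqrt{13} = -9 + 9 \sqrt{13} \approx 23.45$)
$- h t{\left(-17 \right)} - 450 = - (-9 + 9 \sqrt{13}) \left(-17\right) - 450 = \left(9 - 9 \sqrt{13}\right) \left(-17\right) - 450 = \left(-153 + 153 \sqrt{13}\right) - 450 = -603 + 153 \sqrt{13}$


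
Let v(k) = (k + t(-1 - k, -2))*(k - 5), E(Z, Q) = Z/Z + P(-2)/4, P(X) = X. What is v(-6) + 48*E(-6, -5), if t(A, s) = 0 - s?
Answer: 68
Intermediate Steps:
t(A, s) = -s
E(Z, Q) = ½ (E(Z, Q) = Z/Z - 2/4 = 1 - 2*¼ = 1 - ½ = ½)
v(k) = (-5 + k)*(2 + k) (v(k) = (k - 1*(-2))*(k - 5) = (k + 2)*(-5 + k) = (2 + k)*(-5 + k) = (-5 + k)*(2 + k))
v(-6) + 48*E(-6, -5) = (-10 + (-6)² - 3*(-6)) + 48*(½) = (-10 + 36 + 18) + 24 = 44 + 24 = 68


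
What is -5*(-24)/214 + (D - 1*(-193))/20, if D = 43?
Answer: 6613/535 ≈ 12.361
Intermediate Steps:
-5*(-24)/214 + (D - 1*(-193))/20 = -5*(-24)/214 + (43 - 1*(-193))/20 = 120*(1/214) + (43 + 193)*(1/20) = 60/107 + 236*(1/20) = 60/107 + 59/5 = 6613/535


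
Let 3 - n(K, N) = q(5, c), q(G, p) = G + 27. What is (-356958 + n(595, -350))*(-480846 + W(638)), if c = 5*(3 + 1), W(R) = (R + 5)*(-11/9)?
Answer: 1547426908069/9 ≈ 1.7194e+11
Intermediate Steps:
W(R) = -55/9 - 11*R/9 (W(R) = (5 + R)*(-11*⅑) = (5 + R)*(-11/9) = -55/9 - 11*R/9)
c = 20 (c = 5*4 = 20)
q(G, p) = 27 + G
n(K, N) = -29 (n(K, N) = 3 - (27 + 5) = 3 - 1*32 = 3 - 32 = -29)
(-356958 + n(595, -350))*(-480846 + W(638)) = (-356958 - 29)*(-480846 + (-55/9 - 11/9*638)) = -356987*(-480846 + (-55/9 - 7018/9)) = -356987*(-480846 - 7073/9) = -356987*(-4334687/9) = 1547426908069/9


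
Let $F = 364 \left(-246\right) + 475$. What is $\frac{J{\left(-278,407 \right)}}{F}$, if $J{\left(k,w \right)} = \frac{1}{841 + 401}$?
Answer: $- \frac{1}{110623698} \approx -9.0397 \cdot 10^{-9}$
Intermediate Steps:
$J{\left(k,w \right)} = \frac{1}{1242}$
$F = -89069$ ($F = -89544 + 475 = -89069$)
$\frac{J{\left(-278,407 \right)}}{F} = \frac{1}{1242 \left(-89069\right)} = \frac{1}{1242} \left(- \frac{1}{89069}\right) = - \frac{1}{110623698}$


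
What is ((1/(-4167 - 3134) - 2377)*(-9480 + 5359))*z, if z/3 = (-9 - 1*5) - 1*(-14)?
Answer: 0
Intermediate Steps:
z = 0 (z = 3*((-9 - 1*5) - 1*(-14)) = 3*((-9 - 5) + 14) = 3*(-14 + 14) = 3*0 = 0)
((1/(-4167 - 3134) - 2377)*(-9480 + 5359))*z = ((1/(-4167 - 3134) - 2377)*(-9480 + 5359))*0 = ((1/(-7301) - 2377)*(-4121))*0 = ((-1/7301 - 2377)*(-4121))*0 = -17354478/7301*(-4121)*0 = (71517803838/7301)*0 = 0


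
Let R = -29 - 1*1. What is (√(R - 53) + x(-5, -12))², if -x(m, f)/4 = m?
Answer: (20 + I*√83)² ≈ 317.0 + 364.42*I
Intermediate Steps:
x(m, f) = -4*m
R = -30 (R = -29 - 1 = -30)
(√(R - 53) + x(-5, -12))² = (√(-30 - 53) - 4*(-5))² = (√(-83) + 20)² = (I*√83 + 20)² = (20 + I*√83)²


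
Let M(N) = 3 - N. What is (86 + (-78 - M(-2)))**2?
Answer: 9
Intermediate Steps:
(86 + (-78 - M(-2)))**2 = (86 + (-78 - (3 - 1*(-2))))**2 = (86 + (-78 - (3 + 2)))**2 = (86 + (-78 - 1*5))**2 = (86 + (-78 - 5))**2 = (86 - 83)**2 = 3**2 = 9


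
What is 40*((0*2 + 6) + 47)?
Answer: 2120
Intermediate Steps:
40*((0*2 + 6) + 47) = 40*((0 + 6) + 47) = 40*(6 + 47) = 40*53 = 2120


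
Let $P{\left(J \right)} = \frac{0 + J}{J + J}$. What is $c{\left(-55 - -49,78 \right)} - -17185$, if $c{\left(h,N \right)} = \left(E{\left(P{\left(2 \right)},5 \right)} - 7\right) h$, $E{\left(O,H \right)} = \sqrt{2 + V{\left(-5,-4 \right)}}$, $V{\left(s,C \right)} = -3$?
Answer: $17227 - 6 i \approx 17227.0 - 6.0 i$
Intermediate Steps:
$P{\left(J \right)} = \frac{1}{2}$ ($P{\left(J \right)} = \frac{J}{2 J} = J \frac{1}{2 J} = \frac{1}{2}$)
$E{\left(O,H \right)} = i$ ($E{\left(O,H \right)} = \sqrt{2 - 3} = \sqrt{-1} = i$)
$c{\left(h,N \right)} = h \left(-7 + i\right)$ ($c{\left(h,N \right)} = \left(i - 7\right) h = \left(-7 + i\right) h = h \left(-7 + i\right)$)
$c{\left(-55 - -49,78 \right)} - -17185 = \left(-55 - -49\right) \left(-7 + i\right) - -17185 = \left(-55 + 49\right) \left(-7 + i\right) + 17185 = - 6 \left(-7 + i\right) + 17185 = \left(42 - 6 i\right) + 17185 = 17227 - 6 i$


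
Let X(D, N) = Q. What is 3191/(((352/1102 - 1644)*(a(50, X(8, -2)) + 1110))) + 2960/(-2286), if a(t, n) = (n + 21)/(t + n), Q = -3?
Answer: -23348885603027/18007965603504 ≈ -1.2966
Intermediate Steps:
X(D, N) = -3
a(t, n) = (21 + n)/(n + t)
3191/(((352/1102 - 1644)*(a(50, X(8, -2)) + 1110))) + 2960/(-2286) = 3191/(((352/1102 - 1644)*((21 - 3)/(-3 + 50) + 1110))) + 2960/(-2286) = 3191/(((352*(1/1102) - 1644)*(18/47 + 1110))) + 2960*(-1/2286) = 3191/(((176/551 - 1644)*((1/47)*18 + 1110))) - 1480/1143 = 3191/((-905668*(18/47 + 1110)/551)) - 1480/1143 = 3191/((-905668/551*52188/47)) - 1480/1143 = 3191/(-47265001584/25897) - 1480/1143 = 3191*(-25897/47265001584) - 1480/1143 = -82637327/47265001584 - 1480/1143 = -23348885603027/18007965603504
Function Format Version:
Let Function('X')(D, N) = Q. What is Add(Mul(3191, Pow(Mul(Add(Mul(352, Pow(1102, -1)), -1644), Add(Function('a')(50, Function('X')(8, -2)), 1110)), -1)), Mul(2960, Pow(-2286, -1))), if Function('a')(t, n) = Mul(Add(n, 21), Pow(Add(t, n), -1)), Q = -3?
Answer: Rational(-23348885603027, 18007965603504) ≈ -1.2966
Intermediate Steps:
Function('X')(D, N) = -3
Function('a')(t, n) = Mul(Pow(Add(n, t), -1), Add(21, n)) (Function('a')(t, n) = Mul(Add(21, n), Pow(Add(n, t), -1)) = Mul(Pow(Add(n, t), -1), Add(21, n)))
Add(Mul(3191, Pow(Mul(Add(Mul(352, Pow(1102, -1)), -1644), Add(Function('a')(50, Function('X')(8, -2)), 1110)), -1)), Mul(2960, Pow(-2286, -1))) = Add(Mul(3191, Pow(Mul(Add(Mul(352, Pow(1102, -1)), -1644), Add(Mul(Pow(Add(-3, 50), -1), Add(21, -3)), 1110)), -1)), Mul(2960, Pow(-2286, -1))) = Add(Mul(3191, Pow(Mul(Add(Mul(352, Rational(1, 1102)), -1644), Add(Mul(Pow(47, -1), 18), 1110)), -1)), Mul(2960, Rational(-1, 2286))) = Add(Mul(3191, Pow(Mul(Add(Rational(176, 551), -1644), Add(Mul(Rational(1, 47), 18), 1110)), -1)), Rational(-1480, 1143)) = Add(Mul(3191, Pow(Mul(Rational(-905668, 551), Add(Rational(18, 47), 1110)), -1)), Rational(-1480, 1143)) = Add(Mul(3191, Pow(Mul(Rational(-905668, 551), Rational(52188, 47)), -1)), Rational(-1480, 1143)) = Add(Mul(3191, Pow(Rational(-47265001584, 25897), -1)), Rational(-1480, 1143)) = Add(Mul(3191, Rational(-25897, 47265001584)), Rational(-1480, 1143)) = Add(Rational(-82637327, 47265001584), Rational(-1480, 1143)) = Rational(-23348885603027, 18007965603504)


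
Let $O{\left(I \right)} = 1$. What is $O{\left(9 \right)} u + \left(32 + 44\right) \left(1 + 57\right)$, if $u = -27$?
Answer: $4381$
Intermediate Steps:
$O{\left(9 \right)} u + \left(32 + 44\right) \left(1 + 57\right) = 1 \left(-27\right) + \left(32 + 44\right) \left(1 + 57\right) = -27 + 76 \cdot 58 = -27 + 4408 = 4381$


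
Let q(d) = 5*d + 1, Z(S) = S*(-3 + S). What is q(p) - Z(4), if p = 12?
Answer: 57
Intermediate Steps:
q(d) = 1 + 5*d
q(p) - Z(4) = (1 + 5*12) - 4*(-3 + 4) = (1 + 60) - 4 = 61 - 1*4 = 61 - 4 = 57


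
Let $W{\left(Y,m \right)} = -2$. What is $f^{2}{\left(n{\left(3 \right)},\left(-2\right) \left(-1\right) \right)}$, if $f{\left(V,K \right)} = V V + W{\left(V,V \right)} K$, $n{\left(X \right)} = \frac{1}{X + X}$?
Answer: $\frac{20449}{1296} \approx 15.779$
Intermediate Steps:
$n{\left(X \right)} = \frac{1}{2 X}$
$f{\left(V,K \right)} = V^{2} - 2 K$ ($f{\left(V,K \right)} = V V - 2 K = V^{2} - 2 K$)
$f^{2}{\left(n{\left(3 \right)},\left(-2\right) \left(-1\right) \right)} = \left(\left(\frac{1}{2 \cdot 3}\right)^{2} - 2 \left(\left(-2\right) \left(-1\right)\right)\right)^{2} = \left(\left(\frac{1}{2} \cdot \frac{1}{3}\right)^{2} - 4\right)^{2} = \left(\left(\frac{1}{6}\right)^{2} - 4\right)^{2} = \left(\frac{1}{36} - 4\right)^{2} = \left(- \frac{143}{36}\right)^{2} = \frac{20449}{1296}$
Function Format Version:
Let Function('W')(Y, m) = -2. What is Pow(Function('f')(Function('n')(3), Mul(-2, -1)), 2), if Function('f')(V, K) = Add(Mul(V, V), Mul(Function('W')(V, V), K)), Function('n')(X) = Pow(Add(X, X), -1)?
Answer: Rational(20449, 1296) ≈ 15.779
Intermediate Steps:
Function('n')(X) = Mul(Rational(1, 2), Pow(X, -1)) (Function('n')(X) = Pow(Mul(2, X), -1) = Mul(Rational(1, 2), Pow(X, -1)))
Function('f')(V, K) = Add(Pow(V, 2), Mul(-2, K)) (Function('f')(V, K) = Add(Mul(V, V), Mul(-2, K)) = Add(Pow(V, 2), Mul(-2, K)))
Pow(Function('f')(Function('n')(3), Mul(-2, -1)), 2) = Pow(Add(Pow(Mul(Rational(1, 2), Pow(3, -1)), 2), Mul(-2, Mul(-2, -1))), 2) = Pow(Add(Pow(Mul(Rational(1, 2), Rational(1, 3)), 2), Mul(-2, 2)), 2) = Pow(Add(Pow(Rational(1, 6), 2), -4), 2) = Pow(Add(Rational(1, 36), -4), 2) = Pow(Rational(-143, 36), 2) = Rational(20449, 1296)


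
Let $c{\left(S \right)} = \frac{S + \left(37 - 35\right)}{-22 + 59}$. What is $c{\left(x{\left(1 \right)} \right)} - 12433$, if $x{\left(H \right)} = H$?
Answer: $- \frac{460018}{37} \approx -12433.0$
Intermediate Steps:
$c{\left(S \right)} = \frac{2}{37} + \frac{S}{37}$ ($c{\left(S \right)} = \frac{S + 2}{37} = \left(2 + S\right) \frac{1}{37} = \frac{2}{37} + \frac{S}{37}$)
$c{\left(x{\left(1 \right)} \right)} - 12433 = \left(\frac{2}{37} + \frac{1}{37} \cdot 1\right) - 12433 = \left(\frac{2}{37} + \frac{1}{37}\right) - 12433 = \frac{3}{37} - 12433 = - \frac{460018}{37}$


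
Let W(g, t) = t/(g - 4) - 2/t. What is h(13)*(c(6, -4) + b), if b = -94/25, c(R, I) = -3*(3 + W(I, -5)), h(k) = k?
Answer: -41171/200 ≈ -205.85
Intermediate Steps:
W(g, t) = -2/t + t/(-4 + g) (W(g, t) = t/(-4 + g) - 2/t = -2/t + t/(-4 + g))
c(R, I) = -9 + 3*(33 - 2*I)/(5*(-4 + I)) (c(R, I) = -3*(3 + (8 + (-5)² - 2*I)/((-5)*(-4 + I))) = -3*(3 - (8 + 25 - 2*I)/(5*(-4 + I))) = -3*(3 - (33 - 2*I)/(5*(-4 + I))) = -9 + 3*(33 - 2*I)/(5*(-4 + I)))
b = -94/25 (b = -94*1/25 = -94/25 ≈ -3.7600)
h(13)*(c(6, -4) + b) = 13*(3*(93 - 17*(-4))/(5*(-4 - 4)) - 94/25) = 13*((⅗)*(93 + 68)/(-8) - 94/25) = 13*((⅗)*(-⅛)*161 - 94/25) = 13*(-483/40 - 94/25) = 13*(-3167/200) = -41171/200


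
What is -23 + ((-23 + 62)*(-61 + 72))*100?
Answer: 42877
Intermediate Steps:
-23 + ((-23 + 62)*(-61 + 72))*100 = -23 + (39*11)*100 = -23 + 429*100 = -23 + 42900 = 42877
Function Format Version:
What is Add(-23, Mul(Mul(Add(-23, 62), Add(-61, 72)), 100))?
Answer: 42877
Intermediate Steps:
Add(-23, Mul(Mul(Add(-23, 62), Add(-61, 72)), 100)) = Add(-23, Mul(Mul(39, 11), 100)) = Add(-23, Mul(429, 100)) = Add(-23, 42900) = 42877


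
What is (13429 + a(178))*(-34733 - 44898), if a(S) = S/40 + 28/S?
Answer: -1904122218051/1780 ≈ -1.0697e+9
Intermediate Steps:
a(S) = 28/S + S/40 (a(S) = S*(1/40) + 28/S = S/40 + 28/S = 28/S + S/40)
(13429 + a(178))*(-34733 - 44898) = (13429 + (28/178 + (1/40)*178))*(-34733 - 44898) = (13429 + (28*(1/178) + 89/20))*(-79631) = (13429 + (14/89 + 89/20))*(-79631) = (13429 + 8201/1780)*(-79631) = (23911821/1780)*(-79631) = -1904122218051/1780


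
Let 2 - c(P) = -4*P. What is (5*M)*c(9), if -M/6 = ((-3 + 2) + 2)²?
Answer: -1140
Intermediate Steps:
c(P) = 2 + 4*P (c(P) = 2 - (-4)*P = 2 + 4*P)
M = -6 (M = -6*((-3 + 2) + 2)² = -6*(-1 + 2)² = -6*1² = -6*1 = -6)
(5*M)*c(9) = (5*(-6))*(2 + 4*9) = -30*(2 + 36) = -30*38 = -1140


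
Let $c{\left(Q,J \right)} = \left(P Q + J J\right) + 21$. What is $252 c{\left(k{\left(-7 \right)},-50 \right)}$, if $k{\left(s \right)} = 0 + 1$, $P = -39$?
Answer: $625464$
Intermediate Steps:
$k{\left(s \right)} = 1$
$c{\left(Q,J \right)} = 21 + J^{2} - 39 Q$ ($c{\left(Q,J \right)} = \left(- 39 Q + J J\right) + 21 = \left(- 39 Q + J^{2}\right) + 21 = \left(J^{2} - 39 Q\right) + 21 = 21 + J^{2} - 39 Q$)
$252 c{\left(k{\left(-7 \right)},-50 \right)} = 252 \left(21 + \left(-50\right)^{2} - 39\right) = 252 \left(21 + 2500 - 39\right) = 252 \cdot 2482 = 625464$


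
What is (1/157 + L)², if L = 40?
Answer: 39450961/24649 ≈ 1600.5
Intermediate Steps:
(1/157 + L)² = (1/157 + 40)² = (6281/157)² = 39450961/24649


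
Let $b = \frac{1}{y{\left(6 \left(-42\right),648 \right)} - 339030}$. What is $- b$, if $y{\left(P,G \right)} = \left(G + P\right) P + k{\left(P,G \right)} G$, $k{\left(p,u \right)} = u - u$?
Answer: $\frac{1}{438822} \approx 2.2788 \cdot 10^{-6}$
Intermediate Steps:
$k{\left(p,u \right)} = 0$
$y{\left(P,G \right)} = P \left(G + P\right)$ ($y{\left(P,G \right)} = \left(G + P\right) P + 0 G = P \left(G + P\right) + 0 = P \left(G + P\right)$)
$b = - \frac{1}{438822}$ ($b = \frac{1}{6 \left(-42\right) \left(648 + 6 \left(-42\right)\right) - 339030} = \frac{1}{- 252 \left(648 - 252\right) - 339030} = \frac{1}{\left(-252\right) 396 - 339030} = \frac{1}{-99792 - 339030} = \frac{1}{-438822} = - \frac{1}{438822} \approx -2.2788 \cdot 10^{-6}$)
$- b = \left(-1\right) \left(- \frac{1}{438822}\right) = \frac{1}{438822}$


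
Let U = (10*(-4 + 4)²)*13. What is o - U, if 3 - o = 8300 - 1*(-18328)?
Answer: -26625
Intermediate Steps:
o = -26625 (o = 3 - (8300 - 1*(-18328)) = 3 - (8300 + 18328) = 3 - 1*26628 = 3 - 26628 = -26625)
U = 0 (U = (10*0²)*13 = (10*0)*13 = 0*13 = 0)
o - U = -26625 - 1*0 = -26625 + 0 = -26625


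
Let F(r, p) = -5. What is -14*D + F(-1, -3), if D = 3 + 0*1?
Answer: -47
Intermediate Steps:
D = 3 (D = 3 + 0 = 3)
-14*D + F(-1, -3) = -14*3 - 5 = -42 - 5 = -47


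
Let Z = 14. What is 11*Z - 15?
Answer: 139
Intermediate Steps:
11*Z - 15 = 11*14 - 15 = 154 - 15 = 139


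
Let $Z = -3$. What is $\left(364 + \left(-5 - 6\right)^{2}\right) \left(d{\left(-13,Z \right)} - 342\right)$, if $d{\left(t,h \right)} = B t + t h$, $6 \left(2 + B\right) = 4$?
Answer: $- \frac{415645}{3} \approx -1.3855 \cdot 10^{5}$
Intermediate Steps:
$B = - \frac{4}{3}$ ($B = -2 + \frac{1}{6} \cdot 4 = -2 + \frac{2}{3} = - \frac{4}{3} \approx -1.3333$)
$d{\left(t,h \right)} = - \frac{4 t}{3} + h t$ ($d{\left(t,h \right)} = - \frac{4 t}{3} + t h = - \frac{4 t}{3} + h t$)
$\left(364 + \left(-5 - 6\right)^{2}\right) \left(d{\left(-13,Z \right)} - 342\right) = \left(364 + \left(-5 - 6\right)^{2}\right) \left(\frac{1}{3} \left(-13\right) \left(-4 + 3 \left(-3\right)\right) - 342\right) = \left(364 + \left(-11\right)^{2}\right) \left(\frac{1}{3} \left(-13\right) \left(-4 - 9\right) - 342\right) = \left(364 + 121\right) \left(\frac{1}{3} \left(-13\right) \left(-13\right) - 342\right) = 485 \left(\frac{169}{3} - 342\right) = 485 \left(- \frac{857}{3}\right) = - \frac{415645}{3}$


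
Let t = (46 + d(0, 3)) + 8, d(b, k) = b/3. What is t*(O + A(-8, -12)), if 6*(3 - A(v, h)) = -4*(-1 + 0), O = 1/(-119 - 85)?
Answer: 4275/34 ≈ 125.74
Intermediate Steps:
O = -1/204 (O = 1/(-204) = -1/204 ≈ -0.0049020)
A(v, h) = 7/3 (A(v, h) = 3 - (-2)*(-1 + 0)/3 = 3 - (-2)*(-1)/3 = 3 - 1/6*4 = 3 - 2/3 = 7/3)
d(b, k) = b/3 (d(b, k) = b*(1/3) = b/3)
t = 54 (t = (46 + (1/3)*0) + 8 = (46 + 0) + 8 = 46 + 8 = 54)
t*(O + A(-8, -12)) = 54*(-1/204 + 7/3) = 54*(475/204) = 4275/34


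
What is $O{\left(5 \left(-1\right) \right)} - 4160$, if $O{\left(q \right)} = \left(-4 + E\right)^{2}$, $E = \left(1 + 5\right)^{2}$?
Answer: $-3136$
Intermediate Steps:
$E = 36$ ($E = 6^{2} = 36$)
$O{\left(q \right)} = 1024$ ($O{\left(q \right)} = \left(-4 + 36\right)^{2} = 32^{2} = 1024$)
$O{\left(5 \left(-1\right) \right)} - 4160 = 1024 - 4160 = -3136$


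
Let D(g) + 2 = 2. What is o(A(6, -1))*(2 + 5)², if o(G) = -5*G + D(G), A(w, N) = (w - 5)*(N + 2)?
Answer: -245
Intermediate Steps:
D(g) = 0 (D(g) = -2 + 2 = 0)
A(w, N) = (-5 + w)*(2 + N)
o(G) = -5*G (o(G) = -5*G + 0 = -5*G)
o(A(6, -1))*(2 + 5)² = (-5*(-10 - 5*(-1) + 2*6 - 1*6))*(2 + 5)² = -5*(-10 + 5 + 12 - 6)*7² = -5*1*49 = -5*49 = -245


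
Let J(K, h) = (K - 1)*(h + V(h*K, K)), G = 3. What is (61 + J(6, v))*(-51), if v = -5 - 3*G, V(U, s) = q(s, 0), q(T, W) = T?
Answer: -1071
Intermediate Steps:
V(U, s) = s
v = -14 (v = -5 - 3*3 = -5 - 9 = -14)
J(K, h) = (-1 + K)*(K + h) (J(K, h) = (K - 1)*(h + K) = (-1 + K)*(K + h))
(61 + J(6, v))*(-51) = (61 + (6² - 1*6 - 1*(-14) + 6*(-14)))*(-51) = (61 + (36 - 6 + 14 - 84))*(-51) = (61 - 40)*(-51) = 21*(-51) = -1071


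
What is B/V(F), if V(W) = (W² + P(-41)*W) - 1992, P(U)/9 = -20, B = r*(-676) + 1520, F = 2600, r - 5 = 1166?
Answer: -197519/1572502 ≈ -0.12561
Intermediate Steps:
r = 1171 (r = 5 + 1166 = 1171)
B = -790076 (B = 1171*(-676) + 1520 = -791596 + 1520 = -790076)
P(U) = -180 (P(U) = 9*(-20) = -180)
V(W) = -1992 + W² - 180*W (V(W) = (W² - 180*W) - 1992 = -1992 + W² - 180*W)
B/V(F) = -790076/(-1992 + 2600² - 180*2600) = -790076/(-1992 + 6760000 - 468000) = -790076/6290008 = -790076*1/6290008 = -197519/1572502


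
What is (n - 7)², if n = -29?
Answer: 1296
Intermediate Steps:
(n - 7)² = (-29 - 7)² = (-36)² = 1296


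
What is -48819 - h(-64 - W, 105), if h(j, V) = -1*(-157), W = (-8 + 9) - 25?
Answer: -48976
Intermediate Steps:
W = -24 (W = 1 - 25 = -24)
h(j, V) = 157
-48819 - h(-64 - W, 105) = -48819 - 1*157 = -48819 - 157 = -48976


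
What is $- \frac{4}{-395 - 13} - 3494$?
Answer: $- \frac{356387}{102} \approx -3494.0$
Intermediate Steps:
$- \frac{4}{-395 - 13} - 3494 = - \frac{4}{-408} - 3494 = \left(-4\right) \left(- \frac{1}{408}\right) - 3494 = \frac{1}{102} - 3494 = - \frac{356387}{102}$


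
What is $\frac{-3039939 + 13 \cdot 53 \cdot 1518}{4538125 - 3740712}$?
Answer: $- \frac{1994037}{797413} \approx -2.5006$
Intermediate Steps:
$\frac{-3039939 + 13 \cdot 53 \cdot 1518}{4538125 - 3740712} = \frac{-3039939 + 689 \cdot 1518}{797413} = \left(-3039939 + 1045902\right) \frac{1}{797413} = \left(-1994037\right) \frac{1}{797413} = - \frac{1994037}{797413}$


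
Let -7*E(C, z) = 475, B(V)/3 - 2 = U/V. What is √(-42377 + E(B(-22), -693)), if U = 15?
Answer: I*√2079798/7 ≈ 206.02*I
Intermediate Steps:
B(V) = 6 + 45/V (B(V) = 6 + 3*(15/V) = 6 + 45/V)
E(C, z) = -475/7 (E(C, z) = -⅐*475 = -475/7)
√(-42377 + E(B(-22), -693)) = √(-42377 - 475/7) = √(-297114/7) = I*√2079798/7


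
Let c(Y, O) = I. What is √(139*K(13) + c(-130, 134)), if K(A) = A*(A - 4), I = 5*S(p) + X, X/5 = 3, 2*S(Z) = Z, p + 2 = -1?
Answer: √65082/2 ≈ 127.56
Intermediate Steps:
p = -3 (p = -2 - 1 = -3)
S(Z) = Z/2
X = 15 (X = 5*3 = 15)
I = 15/2 (I = 5*((½)*(-3)) + 15 = 5*(-3/2) + 15 = -15/2 + 15 = 15/2 ≈ 7.5000)
c(Y, O) = 15/2
K(A) = A*(-4 + A)
√(139*K(13) + c(-130, 134)) = √(139*(13*(-4 + 13)) + 15/2) = √(139*(13*9) + 15/2) = √(139*117 + 15/2) = √(16263 + 15/2) = √(32541/2) = √65082/2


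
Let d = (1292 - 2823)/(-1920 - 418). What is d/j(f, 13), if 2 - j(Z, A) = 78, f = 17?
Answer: -1531/177688 ≈ -0.0086162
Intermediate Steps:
j(Z, A) = -76 (j(Z, A) = 2 - 1*78 = 2 - 78 = -76)
d = 1531/2338 (d = -1531/(-2338) = -1531*(-1/2338) = 1531/2338 ≈ 0.65483)
d/j(f, 13) = (1531/2338)/(-76) = (1531/2338)*(-1/76) = -1531/177688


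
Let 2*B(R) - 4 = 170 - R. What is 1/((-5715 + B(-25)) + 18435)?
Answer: 2/25639 ≈ 7.8006e-5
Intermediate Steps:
B(R) = 87 - R/2 (B(R) = 2 + (170 - R)/2 = 2 + (85 - R/2) = 87 - R/2)
1/((-5715 + B(-25)) + 18435) = 1/((-5715 + (87 - 1/2*(-25))) + 18435) = 1/((-5715 + (87 + 25/2)) + 18435) = 1/((-5715 + 199/2) + 18435) = 1/(-11231/2 + 18435) = 1/(25639/2) = 2/25639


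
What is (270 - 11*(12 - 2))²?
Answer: 25600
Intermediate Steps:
(270 - 11*(12 - 2))² = (270 - 11*10)² = (270 - 110)² = 160² = 25600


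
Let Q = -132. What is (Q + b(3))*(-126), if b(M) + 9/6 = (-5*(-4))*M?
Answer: 9261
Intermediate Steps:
b(M) = -3/2 + 20*M (b(M) = -3/2 + (-5*(-4))*M = -3/2 + 20*M)
(Q + b(3))*(-126) = (-132 + (-3/2 + 20*3))*(-126) = (-132 + (-3/2 + 60))*(-126) = (-132 + 117/2)*(-126) = -147/2*(-126) = 9261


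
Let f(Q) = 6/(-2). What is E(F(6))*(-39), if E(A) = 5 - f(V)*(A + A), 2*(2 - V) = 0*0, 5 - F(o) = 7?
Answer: 273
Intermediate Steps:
F(o) = -2 (F(o) = 5 - 1*7 = 5 - 7 = -2)
V = 2 (V = 2 - 0*0 = 2 - 1/2*0 = 2 + 0 = 2)
f(Q) = -3 (f(Q) = 6*(-1/2) = -3)
E(A) = 5 + 6*A (E(A) = 5 - (-3)*(A + A) = 5 - (-3)*2*A = 5 - (-6)*A = 5 + 6*A)
E(F(6))*(-39) = (5 + 6*(-2))*(-39) = (5 - 12)*(-39) = -7*(-39) = 273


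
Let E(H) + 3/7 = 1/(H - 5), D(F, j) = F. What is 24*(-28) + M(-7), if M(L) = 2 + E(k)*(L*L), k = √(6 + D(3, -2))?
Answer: -1431/2 ≈ -715.50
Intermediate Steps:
k = 3 (k = √(6 + 3) = √9 = 3)
E(H) = -3/7 + 1/(-5 + H) (E(H) = -3/7 + 1/(H - 5) = -3/7 + 1/(-5 + H))
M(L) = 2 - 13*L²/14 (M(L) = 2 + ((22 - 3*3)/(7*(-5 + 3)))*(L*L) = 2 + ((⅐)*(22 - 9)/(-2))*L² = 2 + ((⅐)*(-½)*13)*L² = 2 - 13*L²/14)
24*(-28) + M(-7) = 24*(-28) + (2 - 13/14*(-7)²) = -672 + (2 - 13/14*49) = -672 + (2 - 91/2) = -672 - 87/2 = -1431/2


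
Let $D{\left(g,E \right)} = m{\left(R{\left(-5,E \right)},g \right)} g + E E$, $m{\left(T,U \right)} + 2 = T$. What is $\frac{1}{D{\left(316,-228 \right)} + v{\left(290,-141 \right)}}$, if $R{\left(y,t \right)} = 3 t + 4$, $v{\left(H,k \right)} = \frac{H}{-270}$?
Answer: $- \frac{27}{4415285} \approx -6.1151 \cdot 10^{-6}$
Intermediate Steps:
$v{\left(H,k \right)} = - \frac{H}{270}$ ($v{\left(H,k \right)} = H \left(- \frac{1}{270}\right) = - \frac{H}{270}$)
$R{\left(y,t \right)} = 4 + 3 t$
$m{\left(T,U \right)} = -2 + T$
$D{\left(g,E \right)} = E^{2} + g \left(2 + 3 E\right)$ ($D{\left(g,E \right)} = \left(-2 + \left(4 + 3 E\right)\right) g + E E = \left(2 + 3 E\right) g + E^{2} = g \left(2 + 3 E\right) + E^{2} = E^{2} + g \left(2 + 3 E\right)$)
$\frac{1}{D{\left(316,-228 \right)} + v{\left(290,-141 \right)}} = \frac{1}{\left(\left(-228\right)^{2} + 316 \left(2 + 3 \left(-228\right)\right)\right) - \frac{29}{27}} = \frac{1}{\left(51984 + 316 \left(2 - 684\right)\right) - \frac{29}{27}} = \frac{1}{\left(51984 + 316 \left(-682\right)\right) - \frac{29}{27}} = \frac{1}{\left(51984 - 215512\right) - \frac{29}{27}} = \frac{1}{-163528 - \frac{29}{27}} = \frac{1}{- \frac{4415285}{27}} = - \frac{27}{4415285}$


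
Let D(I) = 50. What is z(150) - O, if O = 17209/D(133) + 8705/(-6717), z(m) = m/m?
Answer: -114821753/335850 ≈ -341.88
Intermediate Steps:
z(m) = 1
O = 115157603/335850 (O = 17209/50 + 8705/(-6717) = 17209*(1/50) + 8705*(-1/6717) = 17209/50 - 8705/6717 = 115157603/335850 ≈ 342.88)
z(150) - O = 1 - 1*115157603/335850 = 1 - 115157603/335850 = -114821753/335850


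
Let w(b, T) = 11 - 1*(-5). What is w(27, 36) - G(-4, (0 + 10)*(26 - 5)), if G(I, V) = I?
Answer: 20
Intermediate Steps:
w(b, T) = 16 (w(b, T) = 11 + 5 = 16)
w(27, 36) - G(-4, (0 + 10)*(26 - 5)) = 16 - 1*(-4) = 16 + 4 = 20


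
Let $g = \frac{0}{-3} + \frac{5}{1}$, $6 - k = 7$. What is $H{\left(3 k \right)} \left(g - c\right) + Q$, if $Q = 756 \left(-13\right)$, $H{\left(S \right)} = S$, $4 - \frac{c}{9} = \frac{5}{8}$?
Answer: $- \frac{78015}{8} \approx -9751.9$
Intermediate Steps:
$k = -1$ ($k = 6 - 7 = -1$)
$c = \frac{243}{8}$ ($c = 36 - 9 \cdot \frac{5}{8} = 36 - 9 \cdot 5 \cdot \frac{1}{8} = 36 - \frac{45}{8} = \frac{243}{8} \approx 30.375$)
$g = 5$ ($g = 0 \left(- \frac{1}{3}\right) + 5 \cdot 1 = 0 + 5 = 5$)
$Q = -9828$
$H{\left(3 k \right)} \left(g - c\right) + Q = 3 \left(-1\right) \left(5 - \frac{243}{8}\right) - 9828 = - 3 \left(5 - \frac{243}{8}\right) - 9828 = \left(-3\right) \left(- \frac{203}{8}\right) - 9828 = \frac{609}{8} - 9828 = - \frac{78015}{8}$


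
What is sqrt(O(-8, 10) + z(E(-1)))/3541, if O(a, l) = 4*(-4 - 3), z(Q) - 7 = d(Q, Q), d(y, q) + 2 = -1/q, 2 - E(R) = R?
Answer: I*sqrt(210)/10623 ≈ 0.0013642*I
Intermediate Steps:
E(R) = 2 - R
d(y, q) = -2 - 1/q
z(Q) = 5 - 1/Q (z(Q) = 7 + (-2 - 1/Q) = 5 - 1/Q)
O(a, l) = -28 (O(a, l) = 4*(-7) = -28)
sqrt(O(-8, 10) + z(E(-1)))/3541 = sqrt(-28 + (5 - 1/(2 - 1*(-1))))/3541 = sqrt(-28 + (5 - 1/(2 + 1)))*(1/3541) = sqrt(-28 + (5 - 1/3))*(1/3541) = sqrt(-28 + 14/3)*(1/3541) = sqrt(-70/3)*(1/3541) = (I*sqrt(210)/3)*(1/3541) = I*sqrt(210)/10623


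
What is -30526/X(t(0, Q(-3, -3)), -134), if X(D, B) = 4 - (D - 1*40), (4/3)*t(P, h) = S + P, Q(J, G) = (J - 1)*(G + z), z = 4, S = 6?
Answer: -61052/79 ≈ -772.81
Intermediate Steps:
Q(J, G) = (-1 + J)*(4 + G) (Q(J, G) = (J - 1)*(G + 4) = (-1 + J)*(4 + G))
t(P, h) = 9/2 + 3*P/4 (t(P, h) = 3*(6 + P)/4 = 9/2 + 3*P/4)
X(D, B) = 44 - D (X(D, B) = 4 - (D - 40) = 4 - (-40 + D) = 4 + (40 - D) = 44 - D)
-30526/X(t(0, Q(-3, -3)), -134) = -30526/(44 - (9/2 + (¾)*0)) = -30526/(44 - (9/2 + 0)) = -30526/(44 - 1*9/2) = -30526/(44 - 9/2) = -30526/79/2 = -30526*2/79 = -61052/79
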